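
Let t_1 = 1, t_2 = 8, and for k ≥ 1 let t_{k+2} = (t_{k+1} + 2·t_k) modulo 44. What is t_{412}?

30

We have t_1 = 1; t_2 = 8; t_3 = 10; t_4 = 26; t_5 = 2; t_6 = 10; t_7 = 14; t_8 = 34; t_9 = 18; t_{10} = 42; t_{11} = 34; t_{12} = 30; t_{13} = 10; t_{14} = 26.
Since (t_{13}, t_{14}) = (t_3, t_4) = (10, 26) (two consecutive terms determine the rest), the sequence is eventually periodic: after a pre-period of length 2 it cycles with period 10.
For k ≥ 3, t_k depends only on (k - 3) mod 10. (412 - 3) mod 10 = 9, so t_{412} = t_{12} = 30.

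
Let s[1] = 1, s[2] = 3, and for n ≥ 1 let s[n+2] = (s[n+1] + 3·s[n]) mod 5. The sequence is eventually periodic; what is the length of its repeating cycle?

s[1] = 1; s[2] = 3; s[3] = 1; s[4] = 0; s[5] = 3; s[6] = 3; s[7] = 2; s[8] = 1; s[9] = 2; s[10] = 0; s[11] = 1; s[12] = 1; s[13] = 4; s[14] = 2; s[15] = 4; s[16] = 0; s[17] = 2; s[18] = 2; s[19] = 3; s[20] = 4; s[21] = 3; s[22] = 0; s[23] = 4; s[24] = 4; s[25] = 1; s[26] = 3.
Since (s[25], s[26]) = (s[1], s[2]) = (1, 3) (two consecutive terms determine the rest), the sequence is periodic with period 24.

24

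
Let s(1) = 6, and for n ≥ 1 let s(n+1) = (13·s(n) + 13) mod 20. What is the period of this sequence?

s(1) = 6,  s(2) = 11,  s(3) = 16,  s(4) = 1,  s(5) = 6.
Since s(5) = s(1) = 6, the sequence is periodic with period 4.

4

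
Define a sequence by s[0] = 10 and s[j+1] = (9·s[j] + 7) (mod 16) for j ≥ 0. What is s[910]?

s[0] = 10,  s[1] = 1,  s[2] = 0,  s[3] = 7,  s[4] = 6,  s[5] = 13,  s[6] = 12,  s[7] = 3,  s[8] = 2,  s[9] = 9,  s[10] = 8,  s[11] = 15,  s[12] = 14,  s[13] = 5,  s[14] = 4,  s[15] = 11,  s[16] = 10.
The sequence repeats with period 16.
(910 - 0) mod 16 = 14, so s[910] = s[14] = 4.

4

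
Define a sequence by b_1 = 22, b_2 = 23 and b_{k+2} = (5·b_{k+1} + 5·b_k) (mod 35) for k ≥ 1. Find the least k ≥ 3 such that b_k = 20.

6

b_1 = 22; b_2 = 23; b_3 = 15; b_4 = 15; b_5 = 10; b_6 = 20; b_7 = 10; b_8 = 10; b_9 = 30; b_{10} = 25; b_{11} = 30; b_{12} = 30; b_{13} = 20; b_{14} = 5; b_{15} = 20; b_{16} = 20; b_{17} = 25; b_{18} = 15; b_{19} = 25; b_{20} = 25; b_{21} = 5; b_{22} = 10; b_{23} = 5; b_{24} = 5; b_{25} = 15; b_{26} = 30; b_{27} = 15; b_{28} = 15.
Since (b_{27}, b_{28}) = (b_3, b_4) = (15, 15) (two consecutive terms determine the rest), the sequence is eventually periodic: after a pre-period of length 2 it cycles with period 24.
The value 20 first appears (with k ≥ 3) at b_6.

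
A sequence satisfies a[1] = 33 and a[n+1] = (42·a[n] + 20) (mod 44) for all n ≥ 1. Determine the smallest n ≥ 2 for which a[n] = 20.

Listing terms: a[1] = 33; a[2] = 42; a[3] = 24; a[4] = 16; a[5] = 32; a[6] = 0; a[7] = 20; a[8] = 24.
Since a[8] = a[3] = 24, the sequence is eventually periodic: after a pre-period of length 2 it cycles with period 5.
The value 20 first appears (with n ≥ 2) at a[7].

7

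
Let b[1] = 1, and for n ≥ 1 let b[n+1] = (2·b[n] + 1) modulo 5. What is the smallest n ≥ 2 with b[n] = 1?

5

Computing terms: b[1] = 1,  b[2] = 3,  b[3] = 2,  b[4] = 0,  b[5] = 1.
The sequence repeats with period 4.
The value 1 next appears (with n ≥ 2) at b[5].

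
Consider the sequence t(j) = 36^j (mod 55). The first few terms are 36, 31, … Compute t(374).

26

t(1) = 36,  t(2) = 31,  t(3) = 16,  t(4) = 26,  t(5) = 1,  t(6) = 36.
The sequence repeats with period 5.
So t(374) = t(1 + ((374-1) mod 5)) = t(4) = 26.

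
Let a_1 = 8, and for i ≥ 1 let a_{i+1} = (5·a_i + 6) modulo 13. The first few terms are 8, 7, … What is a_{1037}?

8

We have a_1 = 8, a_2 = 7, a_3 = 2, a_4 = 3, a_5 = 8.
Since a_5 = a_1 = 8, the sequence is periodic with period 4.
(1037 - 1) mod 4 = 0, so a_{1037} = a_1 = 8.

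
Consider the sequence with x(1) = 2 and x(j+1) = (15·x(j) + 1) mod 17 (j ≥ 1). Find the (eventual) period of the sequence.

8

We have x(1) = 2, x(2) = 14, x(3) = 7, x(4) = 4, x(5) = 10, x(6) = 15, x(7) = 5, x(8) = 8, x(9) = 2.
The sequence repeats with period 8.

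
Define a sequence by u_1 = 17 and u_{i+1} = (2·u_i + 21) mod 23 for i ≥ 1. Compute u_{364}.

Listing terms: u_1 = 17,  u_2 = 9,  u_3 = 16,  u_4 = 7,  u_5 = 12,  u_6 = 22,  u_7 = 19,  u_8 = 13,  u_9 = 1,  u_{10} = 0,  u_{11} = 21,  u_{12} = 17.
The sequence repeats with period 11.
So u_{364} = u_{1 + ((364-1) mod 11)} = u_1 = 17.

17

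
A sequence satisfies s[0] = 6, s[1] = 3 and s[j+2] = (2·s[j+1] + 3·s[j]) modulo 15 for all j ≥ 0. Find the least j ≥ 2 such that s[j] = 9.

We have s[0] = 6, s[1] = 3, s[2] = 9, s[3] = 12, s[4] = 6, s[5] = 3.
The sequence repeats with period 4.
The value 9 first appears (with j ≥ 2) at s[2].

2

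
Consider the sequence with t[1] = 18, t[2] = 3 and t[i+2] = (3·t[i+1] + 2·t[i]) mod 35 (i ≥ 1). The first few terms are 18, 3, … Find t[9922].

13

Listing terms: t[1] = 18, t[2] = 3, t[3] = 10, t[4] = 1, t[5] = 23, t[6] = 1, t[7] = 14, t[8] = 9, t[9] = 20, t[10] = 8, t[11] = 29, t[12] = 33, t[13] = 17, t[14] = 12, t[15] = 0, t[16] = 24, t[17] = 2, t[18] = 19, t[19] = 26, t[20] = 11, t[21] = 15, t[22] = 32, t[23] = 21, t[24] = 22, t[25] = 3, t[26] = 18, t[27] = 25, t[28] = 6, t[29] = 33, t[30] = 6, t[31] = 14, t[32] = 19, t[33] = 15, t[34] = 13, t[35] = 34, t[36] = 23, t[37] = 32, t[38] = 2, t[39] = 0, t[40] = 4, t[41] = 12, t[42] = 9, t[43] = 16, t[44] = 31, t[45] = 20, t[46] = 17, t[47] = 21, t[48] = 27, t[49] = 18, t[50] = 3.
Since (t[49], t[50]) = (t[1], t[2]) = (18, 3) (two consecutive terms determine the rest), the sequence is periodic with period 48.
(9922 - 1) mod 48 = 33, so t[9922] = t[34] = 13.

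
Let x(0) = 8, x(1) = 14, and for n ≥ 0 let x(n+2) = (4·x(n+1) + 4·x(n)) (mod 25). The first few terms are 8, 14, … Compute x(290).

Computing terms: x(0) = 8,  x(1) = 14,  x(2) = 13,  x(3) = 8,  x(4) = 9,  x(5) = 18,  x(6) = 8,  x(7) = 4,  x(8) = 23,  x(9) = 8,  x(10) = 24,  x(11) = 3,  x(12) = 8,  x(13) = 19,  x(14) = 8,  x(15) = 8,  x(16) = 14.
Since (x(15), x(16)) = (x(0), x(1)) = (8, 14) (two consecutive terms determine the rest), the sequence is periodic with period 15.
(290 - 0) mod 15 = 5, so x(290) = x(5) = 18.

18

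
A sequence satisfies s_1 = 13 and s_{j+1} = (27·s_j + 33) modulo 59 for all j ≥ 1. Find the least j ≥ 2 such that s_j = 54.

Listing terms: s_1 = 13,  s_2 = 30,  s_3 = 17,  s_4 = 20,  s_5 = 42,  s_6 = 46,  s_7 = 36,  s_8 = 2,  s_9 = 28,  s_{10} = 22,  s_{11} = 37,  s_{12} = 29,  s_{13} = 49,  s_{14} = 58,  s_{15} = 6,  s_{16} = 18,  s_{17} = 47,  s_{18} = 4,  s_{19} = 23,  s_{20} = 5,  s_{21} = 50,  s_{22} = 26,  s_{23} = 27,  s_{24} = 54,  s_{25} = 16,  s_{26} = 52,  s_{27} = 21,  s_{28} = 10,  s_{29} = 8,  s_{30} = 13.
Since s_{30} = s_1 = 13, the sequence is periodic with period 29.
The value 54 first appears (with j ≥ 2) at s_{24}.

24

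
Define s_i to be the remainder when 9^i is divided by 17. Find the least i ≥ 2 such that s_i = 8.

Listing terms: s_1 = 9; s_2 = 13; s_3 = 15; s_4 = 16; s_5 = 8; s_6 = 4; s_7 = 2; s_8 = 1; s_9 = 9.
The sequence repeats with period 8.
The value 8 first appears (with i ≥ 2) at s_5.

5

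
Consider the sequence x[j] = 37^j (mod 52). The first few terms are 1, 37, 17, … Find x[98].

17

Listing terms: x[0] = 1,  x[1] = 37,  x[2] = 17,  x[3] = 5,  x[4] = 29,  x[5] = 33,  x[6] = 25,  x[7] = 41,  x[8] = 9,  x[9] = 21,  x[10] = 49,  x[11] = 45,  x[12] = 1.
Since x[12] = x[0] = 1, the sequence is periodic with period 12.
(98 - 0) mod 12 = 2, so x[98] = x[2] = 17.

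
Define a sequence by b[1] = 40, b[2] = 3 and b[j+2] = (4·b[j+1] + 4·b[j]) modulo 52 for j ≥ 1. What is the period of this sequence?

b[1] = 40; b[2] = 3; b[3] = 16; b[4] = 24; b[5] = 4; b[6] = 8; b[7] = 48; b[8] = 16; b[9] = 48; b[10] = 48; b[11] = 20; b[12] = 12; b[13] = 24; b[14] = 40; b[15] = 48; b[16] = 40; b[17] = 40; b[18] = 8; b[19] = 36; b[20] = 20; b[21] = 16; b[22] = 40; b[23] = 16; b[24] = 16; b[25] = 24.
Since (b[24], b[25]) = (b[3], b[4]) = (16, 24) (two consecutive terms determine the rest), the sequence is eventually periodic: after a pre-period of length 2 it cycles with period 21.

21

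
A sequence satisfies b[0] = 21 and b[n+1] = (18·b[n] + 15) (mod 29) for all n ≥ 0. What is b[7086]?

13

Listing terms: b[0] = 21; b[1] = 16; b[2] = 13; b[3] = 17; b[4] = 2; b[5] = 22; b[6] = 5; b[7] = 18; b[8] = 20; b[9] = 27; b[10] = 8; b[11] = 14; b[12] = 6; b[13] = 7; b[14] = 25; b[15] = 1; b[16] = 4; b[17] = 0; b[18] = 15; b[19] = 24; b[20] = 12; b[21] = 28; b[22] = 26; b[23] = 19; b[24] = 9; b[25] = 3; b[26] = 11; b[27] = 10; b[28] = 21.
Since b[28] = b[0] = 21, the sequence is periodic with period 28.
So b[7086] = b[0 + ((7086-0) mod 28)] = b[2] = 13.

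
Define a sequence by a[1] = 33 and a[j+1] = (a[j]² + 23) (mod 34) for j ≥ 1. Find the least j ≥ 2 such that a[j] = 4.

Computing terms: a[1] = 33, a[2] = 24, a[3] = 21, a[4] = 22, a[5] = 31, a[6] = 32, a[7] = 27, a[8] = 4, a[9] = 5, a[10] = 14, a[11] = 15, a[12] = 10, a[13] = 21.
Since a[13] = a[3] = 21, the sequence is eventually periodic: after a pre-period of length 2 it cycles with period 10.
The value 4 first appears (with j ≥ 2) at a[8].

8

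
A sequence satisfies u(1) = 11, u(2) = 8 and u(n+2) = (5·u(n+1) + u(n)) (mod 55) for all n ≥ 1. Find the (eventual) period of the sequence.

u(1) = 11, u(2) = 8, u(3) = 51, u(4) = 43, u(5) = 46, u(6) = 53, u(7) = 36, u(8) = 13, u(9) = 46, u(10) = 23, u(11) = 51, u(12) = 3, u(13) = 11, u(14) = 3, u(15) = 26, u(16) = 23, u(17) = 31, u(18) = 13, u(19) = 41, u(20) = 53, u(21) = 31, u(22) = 43, u(23) = 26, u(24) = 8, u(25) = 11, u(26) = 8.
Since (u(25), u(26)) = (u(1), u(2)) = (11, 8) (two consecutive terms determine the rest), the sequence is periodic with period 24.

24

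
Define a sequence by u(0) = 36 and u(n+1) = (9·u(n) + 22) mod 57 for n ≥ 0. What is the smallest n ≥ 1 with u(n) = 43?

We have u(0) = 36; u(1) = 4; u(2) = 1; u(3) = 31; u(4) = 16; u(5) = 52; u(6) = 34; u(7) = 43; u(8) = 10; u(9) = 55; u(10) = 4.
Since u(10) = u(1) = 4, the sequence is eventually periodic: after a pre-period of length 1 it cycles with period 9.
The value 43 first appears (with n ≥ 1) at u(7).

7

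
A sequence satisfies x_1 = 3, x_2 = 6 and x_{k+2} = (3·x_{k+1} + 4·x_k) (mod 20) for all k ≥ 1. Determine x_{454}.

x_1 = 3; x_2 = 6; x_3 = 10; x_4 = 14; x_5 = 2; x_6 = 2; x_7 = 14; x_8 = 10; x_9 = 6; x_{10} = 18; x_{11} = 18; x_{12} = 6; x_{13} = 10.
Since (x_{12}, x_{13}) = (x_2, x_3) = (6, 10) (two consecutive terms determine the rest), the sequence is eventually periodic: after a pre-period of length 1 it cycles with period 10.
For k ≥ 2, x_k depends only on (k - 2) mod 10. (454 - 2) mod 10 = 2, so x_{454} = x_4 = 14.

14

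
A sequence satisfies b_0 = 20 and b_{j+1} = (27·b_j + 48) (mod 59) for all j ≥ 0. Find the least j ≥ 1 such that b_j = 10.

We have b_0 = 20; b_1 = 57; b_2 = 53; b_3 = 4; b_4 = 38; b_5 = 12; b_6 = 18; b_7 = 3; b_8 = 11; b_9 = 50; b_{10} = 41; b_{11} = 34; b_{12} = 22; b_{13} = 52; b_{14} = 36; b_{15} = 17; b_{16} = 35; b_{17} = 49; b_{18} = 14; b_{19} = 13; b_{20} = 45; b_{21} = 24; b_{22} = 47; b_{23} = 19; b_{24} = 30; b_{25} = 32; b_{26} = 27; b_{27} = 10; b_{28} = 23; b_{29} = 20.
The sequence repeats with period 29.
The value 10 first appears (with j ≥ 1) at b_{27}.

27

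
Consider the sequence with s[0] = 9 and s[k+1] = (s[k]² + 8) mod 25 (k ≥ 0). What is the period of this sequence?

4

We have s[0] = 9; s[1] = 14; s[2] = 4; s[3] = 24; s[4] = 9.
The sequence repeats with period 4.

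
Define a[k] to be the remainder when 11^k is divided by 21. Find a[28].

4

We have a[1] = 11; a[2] = 16; a[3] = 8; a[4] = 4; a[5] = 2; a[6] = 1; a[7] = 11.
The sequence repeats with period 6.
(28 - 1) mod 6 = 3, so a[28] = a[4] = 4.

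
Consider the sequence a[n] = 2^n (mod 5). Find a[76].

1

Listing terms: a[0] = 1; a[1] = 2; a[2] = 4; a[3] = 3; a[4] = 1.
Since a[4] = a[0] = 1, the sequence is periodic with period 4.
(76 - 0) mod 4 = 0, so a[76] = a[0] = 1.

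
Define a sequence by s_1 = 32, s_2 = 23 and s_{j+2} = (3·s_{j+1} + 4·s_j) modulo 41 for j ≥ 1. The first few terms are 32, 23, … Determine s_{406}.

s_1 = 32,  s_2 = 23,  s_3 = 33,  s_4 = 27,  s_5 = 8,  s_6 = 9,  s_7 = 18,  s_8 = 8,  s_9 = 14,  s_{10} = 33,  s_{11} = 32,  s_{12} = 23.
Since (s_{11}, s_{12}) = (s_1, s_2) = (32, 23) (two consecutive terms determine the rest), the sequence is periodic with period 10.
(406 - 1) mod 10 = 5, so s_{406} = s_6 = 9.

9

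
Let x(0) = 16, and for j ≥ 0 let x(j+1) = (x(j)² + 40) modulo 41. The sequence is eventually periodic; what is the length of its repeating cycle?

5

Listing terms: x(0) = 16,  x(1) = 9,  x(2) = 39,  x(3) = 3,  x(4) = 8,  x(5) = 22,  x(6) = 32,  x(7) = 39.
Since x(7) = x(2) = 39, the sequence is eventually periodic: after a pre-period of length 2 it cycles with period 5.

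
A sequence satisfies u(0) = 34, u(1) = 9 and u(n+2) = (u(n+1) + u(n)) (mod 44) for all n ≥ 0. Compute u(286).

11

u(0) = 34; u(1) = 9; u(2) = 43; u(3) = 8; u(4) = 7; u(5) = 15; u(6) = 22; u(7) = 37; u(8) = 15; u(9) = 8; u(10) = 23; u(11) = 31; u(12) = 10; u(13) = 41; u(14) = 7; u(15) = 4; u(16) = 11; u(17) = 15; u(18) = 26; u(19) = 41; u(20) = 23; u(21) = 20; u(22) = 43; u(23) = 19; u(24) = 18; u(25) = 37; u(26) = 11; u(27) = 4; u(28) = 15; u(29) = 19; u(30) = 34; u(31) = 9.
Since (u(30), u(31)) = (u(0), u(1)) = (34, 9) (two consecutive terms determine the rest), the sequence is periodic with period 30.
So u(286) = u(0 + ((286-0) mod 30)) = u(16) = 11.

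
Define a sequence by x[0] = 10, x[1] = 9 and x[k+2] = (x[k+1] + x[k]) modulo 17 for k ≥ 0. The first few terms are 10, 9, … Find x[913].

We have x[0] = 10,  x[1] = 9,  x[2] = 2,  x[3] = 11,  x[4] = 13,  x[5] = 7,  x[6] = 3,  x[7] = 10,  x[8] = 13,  x[9] = 6,  x[10] = 2,  x[11] = 8,  x[12] = 10,  x[13] = 1,  x[14] = 11,  x[15] = 12,  x[16] = 6,  x[17] = 1,  x[18] = 7,  x[19] = 8,  x[20] = 15,  x[21] = 6,  x[22] = 4,  x[23] = 10,  x[24] = 14,  x[25] = 7,  x[26] = 4,  x[27] = 11,  x[28] = 15,  x[29] = 9,  x[30] = 7,  x[31] = 16,  x[32] = 6,  x[33] = 5,  x[34] = 11,  x[35] = 16,  x[36] = 10,  x[37] = 9.
Since (x[36], x[37]) = (x[0], x[1]) = (10, 9) (two consecutive terms determine the rest), the sequence is periodic with period 36.
So x[913] = x[0 + ((913-0) mod 36)] = x[13] = 1.

1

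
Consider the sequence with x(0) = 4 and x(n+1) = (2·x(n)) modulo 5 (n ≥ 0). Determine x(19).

2

Listing terms: x(0) = 4,  x(1) = 3,  x(2) = 1,  x(3) = 2,  x(4) = 4.
Since x(4) = x(0) = 4, the sequence is periodic with period 4.
So x(19) = x(0 + ((19-0) mod 4)) = x(3) = 2.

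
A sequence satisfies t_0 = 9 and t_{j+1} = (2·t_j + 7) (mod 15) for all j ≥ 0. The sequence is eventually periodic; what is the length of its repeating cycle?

4

Computing terms: t_0 = 9, t_1 = 10, t_2 = 12, t_3 = 1, t_4 = 9.
Since t_4 = t_0 = 9, the sequence is periodic with period 4.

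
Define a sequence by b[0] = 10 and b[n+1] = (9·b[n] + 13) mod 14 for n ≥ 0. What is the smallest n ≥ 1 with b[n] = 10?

b[0] = 10, b[1] = 5, b[2] = 2, b[3] = 3, b[4] = 12, b[5] = 9, b[6] = 10.
The sequence repeats with period 6.
The value 10 next appears (with n ≥ 1) at b[6].

6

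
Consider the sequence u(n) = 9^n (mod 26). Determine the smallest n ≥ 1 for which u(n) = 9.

u(0) = 1; u(1) = 9; u(2) = 3; u(3) = 1.
The sequence repeats with period 3.
The value 9 first appears (with n ≥ 1) at u(1).

1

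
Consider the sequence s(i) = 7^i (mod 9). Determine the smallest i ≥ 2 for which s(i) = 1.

3

Computing terms: s(1) = 7,  s(2) = 4,  s(3) = 1,  s(4) = 7.
Since s(4) = s(1) = 7, the sequence is periodic with period 3.
The value 1 first appears (with i ≥ 2) at s(3).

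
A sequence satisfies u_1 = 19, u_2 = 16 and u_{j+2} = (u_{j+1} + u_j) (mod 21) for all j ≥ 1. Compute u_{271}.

We have u_1 = 19,  u_2 = 16,  u_3 = 14,  u_4 = 9,  u_5 = 2,  u_6 = 11,  u_7 = 13,  u_8 = 3,  u_9 = 16,  u_{10} = 19,  u_{11} = 14,  u_{12} = 12,  u_{13} = 5,  u_{14} = 17,  u_{15} = 1,  u_{16} = 18,  u_{17} = 19,  u_{18} = 16.
Since (u_{17}, u_{18}) = (u_1, u_2) = (19, 16) (two consecutive terms determine the rest), the sequence is periodic with period 16.
(271 - 1) mod 16 = 14, so u_{271} = u_{15} = 1.

1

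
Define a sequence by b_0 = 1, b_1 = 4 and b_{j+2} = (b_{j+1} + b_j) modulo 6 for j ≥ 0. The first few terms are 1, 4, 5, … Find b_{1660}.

2

b_0 = 1,  b_1 = 4,  b_2 = 5,  b_3 = 3,  b_4 = 2,  b_5 = 5,  b_6 = 1,  b_7 = 0,  b_8 = 1,  b_9 = 1,  b_{10} = 2,  b_{11} = 3,  b_{12} = 5,  b_{13} = 2,  b_{14} = 1,  b_{15} = 3,  b_{16} = 4,  b_{17} = 1,  b_{18} = 5,  b_{19} = 0,  b_{20} = 5,  b_{21} = 5,  b_{22} = 4,  b_{23} = 3,  b_{24} = 1,  b_{25} = 4.
The sequence repeats with period 24.
So b_{1660} = b_{0 + ((1660-0) mod 24)} = b_4 = 2.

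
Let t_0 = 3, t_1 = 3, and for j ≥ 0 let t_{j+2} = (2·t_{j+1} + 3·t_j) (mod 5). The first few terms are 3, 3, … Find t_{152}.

3

We have t_0 = 3; t_1 = 3; t_2 = 0; t_3 = 4; t_4 = 3; t_5 = 3.
Since (t_4, t_5) = (t_0, t_1) = (3, 3) (two consecutive terms determine the rest), the sequence is periodic with period 4.
(152 - 0) mod 4 = 0, so t_{152} = t_0 = 3.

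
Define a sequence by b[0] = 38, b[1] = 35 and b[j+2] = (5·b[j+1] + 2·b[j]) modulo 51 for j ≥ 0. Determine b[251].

We have b[0] = 38,  b[1] = 35,  b[2] = 47,  b[3] = 50,  b[4] = 38,  b[5] = 35.
Since (b[4], b[5]) = (b[0], b[1]) = (38, 35) (two consecutive terms determine the rest), the sequence is periodic with period 4.
(251 - 0) mod 4 = 3, so b[251] = b[3] = 50.

50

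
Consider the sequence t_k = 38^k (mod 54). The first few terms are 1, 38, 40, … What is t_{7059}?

Computing terms: t_0 = 1; t_1 = 38; t_2 = 40; t_3 = 8; t_4 = 34; t_5 = 50; t_6 = 10; t_7 = 2; t_8 = 22; t_9 = 26; t_{10} = 16; t_{11} = 14; t_{12} = 46; t_{13} = 20; t_{14} = 4; t_{15} = 44; t_{16} = 52; t_{17} = 32; t_{18} = 28; t_{19} = 38.
Since t_{19} = t_1 = 38, the sequence is eventually periodic: after a pre-period of length 1 it cycles with period 18.
For k ≥ 1, t_k depends only on (k - 1) mod 18. (7059 - 1) mod 18 = 2, so t_{7059} = t_3 = 8.

8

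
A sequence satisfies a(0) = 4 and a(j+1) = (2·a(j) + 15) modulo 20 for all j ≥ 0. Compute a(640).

9

Computing terms: a(0) = 4,  a(1) = 3,  a(2) = 1,  a(3) = 17,  a(4) = 9,  a(5) = 13,  a(6) = 1.
Since a(6) = a(2) = 1, the sequence is eventually periodic: after a pre-period of length 2 it cycles with period 4.
For j ≥ 2, a(j) depends only on (j - 2) mod 4. (640 - 2) mod 4 = 2, so a(640) = a(4) = 9.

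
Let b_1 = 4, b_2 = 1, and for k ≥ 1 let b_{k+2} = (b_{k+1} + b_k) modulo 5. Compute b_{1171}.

1

We have b_1 = 4; b_2 = 1; b_3 = 0; b_4 = 1; b_5 = 1; b_6 = 2; b_7 = 3; b_8 = 0; b_9 = 3; b_{10} = 3; b_{11} = 1; b_{12} = 4; b_{13} = 0; b_{14} = 4; b_{15} = 4; b_{16} = 3; b_{17} = 2; b_{18} = 0; b_{19} = 2; b_{20} = 2; b_{21} = 4; b_{22} = 1.
The sequence repeats with period 20.
So b_{1171} = b_{1 + ((1171-1) mod 20)} = b_{11} = 1.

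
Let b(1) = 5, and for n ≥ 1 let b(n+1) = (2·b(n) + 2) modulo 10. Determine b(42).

Listing terms: b(1) = 5, b(2) = 2, b(3) = 6, b(4) = 4, b(5) = 0, b(6) = 2.
Since b(6) = b(2) = 2, the sequence is eventually periodic: after a pre-period of length 1 it cycles with period 4.
For n ≥ 2, b(n) depends only on (n - 2) mod 4. (42 - 2) mod 4 = 0, so b(42) = b(2) = 2.

2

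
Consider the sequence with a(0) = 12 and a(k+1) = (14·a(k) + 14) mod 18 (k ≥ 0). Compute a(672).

Computing terms: a(0) = 12; a(1) = 2; a(2) = 6; a(3) = 8; a(4) = 0; a(5) = 14; a(6) = 12.
The sequence repeats with period 6.
So a(672) = a(0 + ((672-0) mod 6)) = a(0) = 12.

12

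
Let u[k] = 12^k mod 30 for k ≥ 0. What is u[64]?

u[0] = 1; u[1] = 12; u[2] = 24; u[3] = 18; u[4] = 6; u[5] = 12.
Since u[5] = u[1] = 12, the sequence is eventually periodic: after a pre-period of length 1 it cycles with period 4.
For k ≥ 1, u[k] depends only on (k - 1) mod 4. (64 - 1) mod 4 = 3, so u[64] = u[4] = 6.

6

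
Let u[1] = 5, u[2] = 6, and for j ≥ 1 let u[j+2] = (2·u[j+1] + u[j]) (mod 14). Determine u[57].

3

Computing terms: u[1] = 5; u[2] = 6; u[3] = 3; u[4] = 12; u[5] = 13; u[6] = 10; u[7] = 5; u[8] = 6.
The sequence repeats with period 6.
So u[57] = u[1 + ((57-1) mod 6)] = u[3] = 3.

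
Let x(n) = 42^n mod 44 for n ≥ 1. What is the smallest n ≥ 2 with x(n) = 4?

Computing terms: x(1) = 42, x(2) = 4, x(3) = 36, x(4) = 16, x(5) = 12, x(6) = 20, x(7) = 4.
Since x(7) = x(2) = 4, the sequence is eventually periodic: after a pre-period of length 1 it cycles with period 5.
The value 4 first appears (with n ≥ 2) at x(2).

2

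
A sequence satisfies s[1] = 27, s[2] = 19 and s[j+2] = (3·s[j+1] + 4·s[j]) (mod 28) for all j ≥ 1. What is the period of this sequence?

Computing terms: s[1] = 27, s[2] = 19, s[3] = 25, s[4] = 11, s[5] = 21, s[6] = 23, s[7] = 13, s[8] = 19, s[9] = 25.
Since (s[8], s[9]) = (s[2], s[3]) = (19, 25) (two consecutive terms determine the rest), the sequence is eventually periodic: after a pre-period of length 1 it cycles with period 6.

6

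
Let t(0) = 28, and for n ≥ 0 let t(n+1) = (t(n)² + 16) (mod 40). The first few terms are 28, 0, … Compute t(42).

32

Computing terms: t(0) = 28,  t(1) = 0,  t(2) = 16,  t(3) = 32,  t(4) = 0.
Since t(4) = t(1) = 0, the sequence is eventually periodic: after a pre-period of length 1 it cycles with period 3.
For n ≥ 1, t(n) depends only on (n - 1) mod 3. (42 - 1) mod 3 = 2, so t(42) = t(3) = 32.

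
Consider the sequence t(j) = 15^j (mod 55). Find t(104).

t(0) = 1; t(1) = 15; t(2) = 5; t(3) = 20; t(4) = 25; t(5) = 45; t(6) = 15.
Since t(6) = t(1) = 15, the sequence is eventually periodic: after a pre-period of length 1 it cycles with period 5.
For j ≥ 1, t(j) depends only on (j - 1) mod 5. (104 - 1) mod 5 = 3, so t(104) = t(4) = 25.

25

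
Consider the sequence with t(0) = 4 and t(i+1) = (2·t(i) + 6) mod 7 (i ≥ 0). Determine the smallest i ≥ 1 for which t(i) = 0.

Computing terms: t(0) = 4; t(1) = 0; t(2) = 6; t(3) = 4.
The sequence repeats with period 3.
The value 0 first appears (with i ≥ 1) at t(1).

1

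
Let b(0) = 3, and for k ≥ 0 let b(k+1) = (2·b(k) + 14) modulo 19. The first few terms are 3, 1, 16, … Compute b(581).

17

We have b(0) = 3,  b(1) = 1,  b(2) = 16,  b(3) = 8,  b(4) = 11,  b(5) = 17,  b(6) = 10,  b(7) = 15,  b(8) = 6,  b(9) = 7,  b(10) = 9,  b(11) = 13,  b(12) = 2,  b(13) = 18,  b(14) = 12,  b(15) = 0,  b(16) = 14,  b(17) = 4,  b(18) = 3.
Since b(18) = b(0) = 3, the sequence is periodic with period 18.
So b(581) = b(0 + ((581-0) mod 18)) = b(5) = 17.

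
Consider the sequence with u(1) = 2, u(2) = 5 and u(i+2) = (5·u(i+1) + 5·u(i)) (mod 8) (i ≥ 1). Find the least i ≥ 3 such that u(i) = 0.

4

Listing terms: u(1) = 2, u(2) = 5, u(3) = 3, u(4) = 0, u(5) = 7, u(6) = 3, u(7) = 2, u(8) = 1, u(9) = 7, u(10) = 0, u(11) = 3, u(12) = 7, u(13) = 2, u(14) = 5.
The sequence repeats with period 12.
The value 0 first appears (with i ≥ 3) at u(4).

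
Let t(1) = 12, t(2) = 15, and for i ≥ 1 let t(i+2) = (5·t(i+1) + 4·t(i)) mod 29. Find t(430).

10

t(1) = 12,  t(2) = 15,  t(3) = 7,  t(4) = 8,  t(5) = 10,  t(6) = 24,  t(7) = 15,  t(8) = 26,  t(9) = 16,  t(10) = 10,  t(11) = 27,  t(12) = 1,  t(13) = 26,  t(14) = 18,  t(15) = 20,  t(16) = 27,  t(17) = 12,  t(18) = 23,  t(19) = 18,  t(20) = 8,  t(21) = 25,  t(22) = 12,  t(23) = 15.
The sequence repeats with period 21.
So t(430) = t(1 + ((430-1) mod 21)) = t(10) = 10.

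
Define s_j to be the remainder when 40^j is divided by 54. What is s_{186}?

We have s_0 = 1, s_1 = 40, s_2 = 34, s_3 = 10, s_4 = 22, s_5 = 16, s_6 = 46, s_7 = 4, s_8 = 52, s_9 = 28, s_{10} = 40.
Since s_{10} = s_1 = 40, the sequence is eventually periodic: after a pre-period of length 1 it cycles with period 9.
For j ≥ 1, s_j depends only on (j - 1) mod 9. (186 - 1) mod 9 = 5, so s_{186} = s_6 = 46.

46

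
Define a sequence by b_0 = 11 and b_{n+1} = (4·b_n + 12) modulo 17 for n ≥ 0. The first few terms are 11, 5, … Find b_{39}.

We have b_0 = 11,  b_1 = 5,  b_2 = 15,  b_3 = 4,  b_4 = 11.
The sequence repeats with period 4.
So b_{39} = b_{0 + ((39-0) mod 4)} = b_3 = 4.

4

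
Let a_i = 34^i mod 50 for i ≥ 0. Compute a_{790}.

26

Computing terms: a_0 = 1,  a_1 = 34,  a_2 = 6,  a_3 = 4,  a_4 = 36,  a_5 = 24,  a_6 = 16,  a_7 = 44,  a_8 = 46,  a_9 = 14,  a_{10} = 26,  a_{11} = 34.
Since a_{11} = a_1 = 34, the sequence is eventually periodic: after a pre-period of length 1 it cycles with period 10.
For i ≥ 1, a_i depends only on (i - 1) mod 10. (790 - 1) mod 10 = 9, so a_{790} = a_{10} = 26.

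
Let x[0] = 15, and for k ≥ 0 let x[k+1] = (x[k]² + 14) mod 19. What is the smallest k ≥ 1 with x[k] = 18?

3

Computing terms: x[0] = 15,  x[1] = 11,  x[2] = 2,  x[3] = 18,  x[4] = 15.
Since x[4] = x[0] = 15, the sequence is periodic with period 4.
The value 18 first appears (with k ≥ 1) at x[3].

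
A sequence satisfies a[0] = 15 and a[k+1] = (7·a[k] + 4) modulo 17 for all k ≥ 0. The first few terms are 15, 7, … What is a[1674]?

8

Listing terms: a[0] = 15; a[1] = 7; a[2] = 2; a[3] = 1; a[4] = 11; a[5] = 13; a[6] = 10; a[7] = 6; a[8] = 12; a[9] = 3; a[10] = 8; a[11] = 9; a[12] = 16; a[13] = 14; a[14] = 0; a[15] = 4; a[16] = 15.
Since a[16] = a[0] = 15, the sequence is periodic with period 16.
(1674 - 0) mod 16 = 10, so a[1674] = a[10] = 8.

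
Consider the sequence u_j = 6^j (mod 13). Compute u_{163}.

7

We have u_0 = 1, u_1 = 6, u_2 = 10, u_3 = 8, u_4 = 9, u_5 = 2, u_6 = 12, u_7 = 7, u_8 = 3, u_9 = 5, u_{10} = 4, u_{11} = 11, u_{12} = 1.
Since u_{12} = u_0 = 1, the sequence is periodic with period 12.
(163 - 0) mod 12 = 7, so u_{163} = u_7 = 7.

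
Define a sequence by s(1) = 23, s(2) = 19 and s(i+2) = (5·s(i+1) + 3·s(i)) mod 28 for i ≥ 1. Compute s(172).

We have s(1) = 23; s(2) = 19; s(3) = 24; s(4) = 9; s(5) = 5; s(6) = 24; s(7) = 23; s(8) = 19.
The sequence repeats with period 6.
So s(172) = s(1 + ((172-1) mod 6)) = s(4) = 9.

9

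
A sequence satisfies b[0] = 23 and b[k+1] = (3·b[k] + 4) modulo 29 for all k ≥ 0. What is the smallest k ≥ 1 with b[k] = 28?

Computing terms: b[0] = 23, b[1] = 15, b[2] = 20, b[3] = 6, b[4] = 22, b[5] = 12, b[6] = 11, b[7] = 8, b[8] = 28, b[9] = 1, b[10] = 7, b[11] = 25, b[12] = 21, b[13] = 9, b[14] = 2, b[15] = 10, b[16] = 5, b[17] = 19, b[18] = 3, b[19] = 13, b[20] = 14, b[21] = 17, b[22] = 26, b[23] = 24, b[24] = 18, b[25] = 0, b[26] = 4, b[27] = 16, b[28] = 23.
The sequence repeats with period 28.
The value 28 first appears (with k ≥ 1) at b[8].

8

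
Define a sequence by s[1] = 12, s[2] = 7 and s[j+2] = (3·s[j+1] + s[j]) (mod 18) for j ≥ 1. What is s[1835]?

Computing terms: s[1] = 12; s[2] = 7; s[3] = 15; s[4] = 16; s[5] = 9; s[6] = 7; s[7] = 12; s[8] = 7.
Since (s[7], s[8]) = (s[1], s[2]) = (12, 7) (two consecutive terms determine the rest), the sequence is periodic with period 6.
So s[1835] = s[1 + ((1835-1) mod 6)] = s[5] = 9.

9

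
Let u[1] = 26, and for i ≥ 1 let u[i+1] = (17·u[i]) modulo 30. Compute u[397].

26

We have u[1] = 26, u[2] = 22, u[3] = 14, u[4] = 28, u[5] = 26.
Since u[5] = u[1] = 26, the sequence is periodic with period 4.
So u[397] = u[1 + ((397-1) mod 4)] = u[1] = 26.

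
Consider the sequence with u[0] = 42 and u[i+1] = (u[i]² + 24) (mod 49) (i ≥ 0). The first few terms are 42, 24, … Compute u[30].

u[0] = 42,  u[1] = 24,  u[2] = 12,  u[3] = 21,  u[4] = 24.
Since u[4] = u[1] = 24, the sequence is eventually periodic: after a pre-period of length 1 it cycles with period 3.
For i ≥ 1, u[i] depends only on (i - 1) mod 3. (30 - 1) mod 3 = 2, so u[30] = u[3] = 21.

21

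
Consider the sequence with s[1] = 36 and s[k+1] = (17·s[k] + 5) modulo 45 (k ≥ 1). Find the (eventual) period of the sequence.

Listing terms: s[1] = 36, s[2] = 32, s[3] = 9, s[4] = 23, s[5] = 36.
Since s[5] = s[1] = 36, the sequence is periodic with period 4.

4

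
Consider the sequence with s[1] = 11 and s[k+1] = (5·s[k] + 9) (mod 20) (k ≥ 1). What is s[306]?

4

s[1] = 11; s[2] = 4; s[3] = 9; s[4] = 14; s[5] = 19; s[6] = 4.
Since s[6] = s[2] = 4, the sequence is eventually periodic: after a pre-period of length 1 it cycles with period 4.
For k ≥ 2, s[k] depends only on (k - 2) mod 4. (306 - 2) mod 4 = 0, so s[306] = s[2] = 4.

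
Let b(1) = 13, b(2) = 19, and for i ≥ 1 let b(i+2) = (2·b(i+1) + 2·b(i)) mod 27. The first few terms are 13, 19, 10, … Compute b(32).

We have b(1) = 13,  b(2) = 19,  b(3) = 10,  b(4) = 4,  b(5) = 1,  b(6) = 10,  b(7) = 22,  b(8) = 10,  b(9) = 10,  b(10) = 13,  b(11) = 19.
The sequence repeats with period 9.
So b(32) = b(1 + ((32-1) mod 9)) = b(5) = 1.

1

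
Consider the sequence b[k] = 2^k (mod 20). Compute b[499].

8

Listing terms: b[1] = 2,  b[2] = 4,  b[3] = 8,  b[4] = 16,  b[5] = 12,  b[6] = 4.
Since b[6] = b[2] = 4, the sequence is eventually periodic: after a pre-period of length 1 it cycles with period 4.
For k ≥ 2, b[k] depends only on (k - 2) mod 4. (499 - 2) mod 4 = 1, so b[499] = b[3] = 8.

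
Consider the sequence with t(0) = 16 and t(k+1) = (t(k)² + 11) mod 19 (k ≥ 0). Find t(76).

Listing terms: t(0) = 16, t(1) = 1, t(2) = 12, t(3) = 3, t(4) = 1.
Since t(4) = t(1) = 1, the sequence is eventually periodic: after a pre-period of length 1 it cycles with period 3.
For k ≥ 1, t(k) depends only on (k - 1) mod 3. (76 - 1) mod 3 = 0, so t(76) = t(1) = 1.

1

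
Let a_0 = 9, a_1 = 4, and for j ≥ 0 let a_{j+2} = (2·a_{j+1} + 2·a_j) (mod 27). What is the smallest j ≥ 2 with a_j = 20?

26

Listing terms: a_0 = 9; a_1 = 4; a_2 = 26; a_3 = 6; a_4 = 10; a_5 = 5; a_6 = 3; a_7 = 16; a_8 = 11; a_9 = 0; a_{10} = 22; a_{11} = 17; a_{12} = 24; a_{13} = 1; a_{14} = 23; a_{15} = 21; a_{16} = 7; a_{17} = 2; a_{18} = 18; a_{19} = 13; a_{20} = 8; a_{21} = 15; a_{22} = 19; a_{23} = 14; a_{24} = 12; a_{25} = 25; a_{26} = 20; a_{27} = 9; a_{28} = 4.
Since (a_{27}, a_{28}) = (a_0, a_1) = (9, 4) (two consecutive terms determine the rest), the sequence is periodic with period 27.
The value 20 first appears (with j ≥ 2) at a_{26}.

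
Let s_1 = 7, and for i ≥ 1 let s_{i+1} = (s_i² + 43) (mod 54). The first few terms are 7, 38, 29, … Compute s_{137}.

Listing terms: s_1 = 7,  s_2 = 38,  s_3 = 29,  s_4 = 20,  s_5 = 11,  s_6 = 2,  s_7 = 47,  s_8 = 38.
Since s_8 = s_2 = 38, the sequence is eventually periodic: after a pre-period of length 1 it cycles with period 6.
For i ≥ 2, s_i depends only on (i - 2) mod 6. (137 - 2) mod 6 = 3, so s_{137} = s_5 = 11.

11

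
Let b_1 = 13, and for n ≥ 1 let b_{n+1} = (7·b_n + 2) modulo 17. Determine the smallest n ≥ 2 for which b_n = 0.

4

b_1 = 13,  b_2 = 8,  b_3 = 7,  b_4 = 0,  b_5 = 2,  b_6 = 16,  b_7 = 12,  b_8 = 1,  b_9 = 9,  b_{10} = 14,  b_{11} = 15,  b_{12} = 5,  b_{13} = 3,  b_{14} = 6,  b_{15} = 10,  b_{16} = 4,  b_{17} = 13.
Since b_{17} = b_1 = 13, the sequence is periodic with period 16.
The value 0 first appears (with n ≥ 2) at b_4.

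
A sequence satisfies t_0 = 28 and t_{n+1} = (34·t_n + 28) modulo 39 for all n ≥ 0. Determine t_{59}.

Computing terms: t_0 = 28; t_1 = 5; t_2 = 3; t_3 = 13; t_4 = 2; t_5 = 18; t_6 = 16; t_7 = 26; t_8 = 15; t_9 = 31; t_{10} = 29; t_{11} = 0; t_{12} = 28.
The sequence repeats with period 12.
(59 - 0) mod 12 = 11, so t_{59} = t_{11} = 0.

0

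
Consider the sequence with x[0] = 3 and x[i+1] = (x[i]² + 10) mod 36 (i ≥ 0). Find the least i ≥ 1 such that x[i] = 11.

2

Listing terms: x[0] = 3, x[1] = 19, x[2] = 11, x[3] = 23, x[4] = 35, x[5] = 11.
Since x[5] = x[2] = 11, the sequence is eventually periodic: after a pre-period of length 2 it cycles with period 3.
The value 11 first appears (with i ≥ 1) at x[2].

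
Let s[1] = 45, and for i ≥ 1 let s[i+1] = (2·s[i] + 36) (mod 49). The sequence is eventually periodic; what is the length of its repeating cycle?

21

We have s[1] = 45, s[2] = 28, s[3] = 43, s[4] = 24, s[5] = 35, s[6] = 8, s[7] = 3, s[8] = 42, s[9] = 22, s[10] = 31, s[11] = 0, s[12] = 36, s[13] = 10, s[14] = 7, s[15] = 1, s[16] = 38, s[17] = 14, s[18] = 15, s[19] = 17, s[20] = 21, s[21] = 29, s[22] = 45.
Since s[22] = s[1] = 45, the sequence is periodic with period 21.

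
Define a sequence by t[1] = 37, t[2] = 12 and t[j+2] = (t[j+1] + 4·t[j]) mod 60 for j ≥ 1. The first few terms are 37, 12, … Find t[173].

8

t[1] = 37; t[2] = 12; t[3] = 40; t[4] = 28; t[5] = 8; t[6] = 0; t[7] = 32; t[8] = 32; t[9] = 40; t[10] = 48; t[11] = 28; t[12] = 40; t[13] = 32; t[14] = 12; t[15] = 20; t[16] = 8; t[17] = 28; t[18] = 0; t[19] = 52; t[20] = 52; t[21] = 20; t[22] = 48; t[23] = 8; t[24] = 20; t[25] = 52; t[26] = 12; t[27] = 40.
Since (t[26], t[27]) = (t[2], t[3]) = (12, 40) (two consecutive terms determine the rest), the sequence is eventually periodic: after a pre-period of length 1 it cycles with period 24.
For j ≥ 2, t[j] depends only on (j - 2) mod 24. (173 - 2) mod 24 = 3, so t[173] = t[5] = 8.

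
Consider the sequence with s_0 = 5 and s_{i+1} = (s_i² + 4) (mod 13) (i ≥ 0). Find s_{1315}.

3

s_0 = 5, s_1 = 3, s_2 = 0, s_3 = 4, s_4 = 7, s_5 = 1, s_6 = 5.
Since s_6 = s_0 = 5, the sequence is periodic with period 6.
So s_{1315} = s_{0 + ((1315-0) mod 6)} = s_1 = 3.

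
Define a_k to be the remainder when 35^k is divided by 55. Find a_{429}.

We have a_0 = 1, a_1 = 35, a_2 = 15, a_3 = 30, a_4 = 5, a_5 = 10, a_6 = 20, a_7 = 40, a_8 = 25, a_9 = 50, a_{10} = 45, a_{11} = 35.
Since a_{11} = a_1 = 35, the sequence is eventually periodic: after a pre-period of length 1 it cycles with period 10.
For k ≥ 1, a_k depends only on (k - 1) mod 10. (429 - 1) mod 10 = 8, so a_{429} = a_9 = 50.

50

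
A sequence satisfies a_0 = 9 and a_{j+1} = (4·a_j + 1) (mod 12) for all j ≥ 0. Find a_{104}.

a_0 = 9,  a_1 = 1,  a_2 = 5,  a_3 = 9.
The sequence repeats with period 3.
(104 - 0) mod 3 = 2, so a_{104} = a_2 = 5.

5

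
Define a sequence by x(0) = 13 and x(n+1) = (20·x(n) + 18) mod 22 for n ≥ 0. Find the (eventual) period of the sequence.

We have x(0) = 13; x(1) = 14; x(2) = 12; x(3) = 16; x(4) = 8; x(5) = 2; x(6) = 14.
Since x(6) = x(1) = 14, the sequence is eventually periodic: after a pre-period of length 1 it cycles with period 5.

5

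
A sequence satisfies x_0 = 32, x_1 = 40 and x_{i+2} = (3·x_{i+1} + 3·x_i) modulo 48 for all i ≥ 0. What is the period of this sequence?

We have x_0 = 32, x_1 = 40, x_2 = 24, x_3 = 0, x_4 = 24, x_5 = 24, x_6 = 0.
Since (x_5, x_6) = (x_2, x_3) = (24, 0) (two consecutive terms determine the rest), the sequence is eventually periodic: after a pre-period of length 2 it cycles with period 3.

3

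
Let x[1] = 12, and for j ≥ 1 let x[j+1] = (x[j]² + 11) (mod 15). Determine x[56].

5

We have x[1] = 12, x[2] = 5, x[3] = 6, x[4] = 2, x[5] = 0, x[6] = 11, x[7] = 12.
Since x[7] = x[1] = 12, the sequence is periodic with period 6.
So x[56] = x[1 + ((56-1) mod 6)] = x[2] = 5.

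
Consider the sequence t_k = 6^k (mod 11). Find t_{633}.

7

We have t_1 = 6, t_2 = 3, t_3 = 7, t_4 = 9, t_5 = 10, t_6 = 5, t_7 = 8, t_8 = 4, t_9 = 2, t_{10} = 1, t_{11} = 6.
The sequence repeats with period 10.
(633 - 1) mod 10 = 2, so t_{633} = t_3 = 7.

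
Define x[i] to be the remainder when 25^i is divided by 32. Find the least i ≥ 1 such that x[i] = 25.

We have x[0] = 1; x[1] = 25; x[2] = 17; x[3] = 9; x[4] = 1.
The sequence repeats with period 4.
The value 25 first appears (with i ≥ 1) at x[1].

1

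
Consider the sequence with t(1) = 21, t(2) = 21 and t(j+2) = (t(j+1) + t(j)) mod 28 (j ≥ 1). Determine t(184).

Listing terms: t(1) = 21; t(2) = 21; t(3) = 14; t(4) = 7; t(5) = 21; t(6) = 0; t(7) = 21; t(8) = 21.
Since (t(7), t(8)) = (t(1), t(2)) = (21, 21) (two consecutive terms determine the rest), the sequence is periodic with period 6.
(184 - 1) mod 6 = 3, so t(184) = t(4) = 7.

7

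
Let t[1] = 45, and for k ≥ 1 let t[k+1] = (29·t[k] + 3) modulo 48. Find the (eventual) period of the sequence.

16

t[1] = 45, t[2] = 12, t[3] = 15, t[4] = 6, t[5] = 33, t[6] = 0, t[7] = 3, t[8] = 42, t[9] = 21, t[10] = 36, t[11] = 39, t[12] = 30, t[13] = 9, t[14] = 24, t[15] = 27, t[16] = 18, t[17] = 45.
The sequence repeats with period 16.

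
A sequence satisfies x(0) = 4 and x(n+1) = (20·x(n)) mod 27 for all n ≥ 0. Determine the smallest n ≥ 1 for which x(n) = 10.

16

Computing terms: x(0) = 4, x(1) = 26, x(2) = 7, x(3) = 5, x(4) = 19, x(5) = 2, x(6) = 13, x(7) = 17, x(8) = 16, x(9) = 23, x(10) = 1, x(11) = 20, x(12) = 22, x(13) = 8, x(14) = 25, x(15) = 14, x(16) = 10, x(17) = 11, x(18) = 4.
The sequence repeats with period 18.
The value 10 first appears (with n ≥ 1) at x(16).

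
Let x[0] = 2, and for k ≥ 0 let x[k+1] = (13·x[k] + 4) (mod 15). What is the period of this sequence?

12

We have x[0] = 2, x[1] = 0, x[2] = 4, x[3] = 11, x[4] = 12, x[5] = 10, x[6] = 14, x[7] = 6, x[8] = 7, x[9] = 5, x[10] = 9, x[11] = 1, x[12] = 2.
Since x[12] = x[0] = 2, the sequence is periodic with period 12.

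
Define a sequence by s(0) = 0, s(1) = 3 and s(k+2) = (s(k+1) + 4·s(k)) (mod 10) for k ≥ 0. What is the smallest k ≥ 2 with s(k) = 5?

3

s(0) = 0,  s(1) = 3,  s(2) = 3,  s(3) = 5,  s(4) = 7,  s(5) = 7,  s(6) = 5,  s(7) = 3,  s(8) = 3.
Since (s(7), s(8)) = (s(1), s(2)) = (3, 3) (two consecutive terms determine the rest), the sequence is eventually periodic: after a pre-period of length 1 it cycles with period 6.
The value 5 first appears (with k ≥ 2) at s(3).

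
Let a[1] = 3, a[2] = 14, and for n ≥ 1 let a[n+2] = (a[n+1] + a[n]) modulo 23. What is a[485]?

2

We have a[1] = 3,  a[2] = 14,  a[3] = 17,  a[4] = 8,  a[5] = 2,  a[6] = 10,  a[7] = 12,  a[8] = 22,  a[9] = 11,  a[10] = 10,  a[11] = 21,  a[12] = 8,  a[13] = 6,  a[14] = 14,  a[15] = 20,  a[16] = 11,  a[17] = 8,  a[18] = 19,  a[19] = 4,  a[20] = 0,  a[21] = 4,  a[22] = 4,  a[23] = 8,  a[24] = 12,  a[25] = 20,  a[26] = 9,  a[27] = 6,  a[28] = 15,  a[29] = 21,  a[30] = 13,  a[31] = 11,  a[32] = 1,  a[33] = 12,  a[34] = 13,  a[35] = 2,  a[36] = 15,  a[37] = 17,  a[38] = 9,  a[39] = 3,  a[40] = 12,  a[41] = 15,  a[42] = 4,  a[43] = 19,  a[44] = 0,  a[45] = 19,  a[46] = 19,  a[47] = 15,  a[48] = 11,  a[49] = 3,  a[50] = 14.
The sequence repeats with period 48.
So a[485] = a[1 + ((485-1) mod 48)] = a[5] = 2.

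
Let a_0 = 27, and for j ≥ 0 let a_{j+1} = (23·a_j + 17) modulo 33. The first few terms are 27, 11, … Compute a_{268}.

a_0 = 27, a_1 = 11, a_2 = 6, a_3 = 23, a_4 = 18, a_5 = 2, a_6 = 30, a_7 = 14, a_8 = 9, a_9 = 26, a_{10} = 21, a_{11} = 5, a_{12} = 0, a_{13} = 17, a_{14} = 12, a_{15} = 29, a_{16} = 24, a_{17} = 8, a_{18} = 3, a_{19} = 20, a_{20} = 15, a_{21} = 32, a_{22} = 27.
The sequence repeats with period 22.
(268 - 0) mod 22 = 4, so a_{268} = a_4 = 18.

18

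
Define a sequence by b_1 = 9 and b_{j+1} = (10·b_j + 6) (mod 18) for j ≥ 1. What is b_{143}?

b_1 = 9,  b_2 = 6,  b_3 = 12,  b_4 = 0,  b_5 = 6.
Since b_5 = b_2 = 6, the sequence is eventually periodic: after a pre-period of length 1 it cycles with period 3.
For j ≥ 2, b_j depends only on (j - 2) mod 3. (143 - 2) mod 3 = 0, so b_{143} = b_2 = 6.

6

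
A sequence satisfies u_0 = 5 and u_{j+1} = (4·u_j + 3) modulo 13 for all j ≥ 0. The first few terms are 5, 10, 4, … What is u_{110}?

Computing terms: u_0 = 5, u_1 = 10, u_2 = 4, u_3 = 6, u_4 = 1, u_5 = 7, u_6 = 5.
The sequence repeats with period 6.
(110 - 0) mod 6 = 2, so u_{110} = u_2 = 4.

4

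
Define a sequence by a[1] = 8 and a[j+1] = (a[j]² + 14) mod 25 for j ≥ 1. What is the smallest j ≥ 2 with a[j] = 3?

We have a[1] = 8, a[2] = 3, a[3] = 23, a[4] = 18, a[5] = 13, a[6] = 8.
The sequence repeats with period 5.
The value 3 first appears (with j ≥ 2) at a[2].

2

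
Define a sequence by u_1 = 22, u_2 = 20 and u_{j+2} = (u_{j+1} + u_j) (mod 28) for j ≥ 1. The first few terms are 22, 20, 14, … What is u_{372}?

Computing terms: u_1 = 22; u_2 = 20; u_3 = 14; u_4 = 6; u_5 = 20; u_6 = 26; u_7 = 18; u_8 = 16; u_9 = 6; u_{10} = 22; u_{11} = 0; u_{12} = 22; u_{13} = 22; u_{14} = 16; u_{15} = 10; u_{16} = 26; u_{17} = 8; u_{18} = 6; u_{19} = 14; u_{20} = 20; u_{21} = 6; u_{22} = 26; u_{23} = 4; u_{24} = 2; u_{25} = 6; u_{26} = 8; u_{27} = 14; u_{28} = 22; u_{29} = 8; u_{30} = 2; u_{31} = 10; u_{32} = 12; u_{33} = 22; u_{34} = 6; u_{35} = 0; u_{36} = 6; u_{37} = 6; u_{38} = 12; u_{39} = 18; u_{40} = 2; u_{41} = 20; u_{42} = 22; u_{43} = 14; u_{44} = 8; u_{45} = 22; u_{46} = 2; u_{47} = 24; u_{48} = 26; u_{49} = 22; u_{50} = 20.
Since (u_{49}, u_{50}) = (u_1, u_2) = (22, 20) (two consecutive terms determine the rest), the sequence is periodic with period 48.
(372 - 1) mod 48 = 35, so u_{372} = u_{36} = 6.

6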